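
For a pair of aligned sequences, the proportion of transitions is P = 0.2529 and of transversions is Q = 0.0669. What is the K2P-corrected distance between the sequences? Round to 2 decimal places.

0.46

Under the Kimura two-parameter model, d = −½ ln(1 − 2P − Q) − ¼ ln(1 − 2Q).
1 − 2P − Q = 0.4273, giving −½ ln(0.4273) = 0.425134.
1 − 2Q = 0.8662, giving −¼ ln(0.8662) = 0.035910.
d = 0.425134 + 0.035910 = 0.461044.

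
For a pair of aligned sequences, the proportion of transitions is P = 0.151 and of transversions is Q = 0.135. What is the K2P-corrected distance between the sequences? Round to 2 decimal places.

Under the Kimura two-parameter model, d = −½ ln(1 − 2P − Q) − ¼ ln(1 − 2Q).
1 − 2P − Q = 0.563, giving −½ ln(0.563) = 0.287238.
1 − 2Q = 0.73, giving −¼ ln(0.73) = 0.078678.
d = 0.287238 + 0.078678 = 0.365916.

0.37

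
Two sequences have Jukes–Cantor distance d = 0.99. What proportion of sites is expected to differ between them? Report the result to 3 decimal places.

0.550

p = (3/4)(1 − e^(−4d/3)) = 0.75 × (1 − e^(-1.32)) = 0.75 × (1 − 0.267135) = 0.549649.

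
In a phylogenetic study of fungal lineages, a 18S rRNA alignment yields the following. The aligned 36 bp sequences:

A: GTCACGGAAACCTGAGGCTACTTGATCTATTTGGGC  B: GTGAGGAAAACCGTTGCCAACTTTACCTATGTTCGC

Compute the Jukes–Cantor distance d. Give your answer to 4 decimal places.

The sequences differ at 13 of 36 sites, so p = 13/36 ≈ 0.361111.
d = −(3/4) ln(1 − 4p/3) = −0.75 ln(1 − 0.481481) = −0.75 ln(0.518519)
  = −0.75 × (-0.656779) = 0.492584 substitutions/site.

0.4926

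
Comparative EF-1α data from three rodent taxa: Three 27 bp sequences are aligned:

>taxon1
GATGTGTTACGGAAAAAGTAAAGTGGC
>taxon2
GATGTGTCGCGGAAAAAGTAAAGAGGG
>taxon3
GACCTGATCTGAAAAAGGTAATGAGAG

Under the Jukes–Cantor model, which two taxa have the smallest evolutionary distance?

taxon1 and taxon2

taxon1–taxon2: 4/27 differ, p = 0.148, d = 0.165.
taxon1–taxon3: 11/27 differ, p = 0.407, d = 0.588.
taxon2–taxon3: 10/27 differ, p = 0.370, d = 0.511.
The smallest distance is between taxon1 and taxon2.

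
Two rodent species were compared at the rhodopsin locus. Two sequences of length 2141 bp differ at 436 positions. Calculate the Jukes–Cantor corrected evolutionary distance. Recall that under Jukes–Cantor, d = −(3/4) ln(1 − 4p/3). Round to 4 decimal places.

0.2376

p = 436/2141 ≈ 0.203643.
d = −(3/4) ln(1 − 4p/3) = −0.75 ln(1 − 0.271524) = −0.75 ln(0.728476)
  = −0.75 × (-0.316801) = 0.237601 substitutions/site.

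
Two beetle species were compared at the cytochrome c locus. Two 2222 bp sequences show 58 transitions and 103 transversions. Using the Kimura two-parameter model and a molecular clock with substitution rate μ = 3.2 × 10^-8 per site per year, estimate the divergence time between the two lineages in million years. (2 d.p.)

P = 58/2222 ≈ 0.026103 and Q = 103/2222 ≈ 0.046355.
Under the Kimura two-parameter model, d = −½ ln(1 − 2P − Q) − ¼ ln(1 − 2Q).
1 − 2P − Q = 0.901439, giving −½ ln(0.901439) = 0.051881.
1 − 2Q = 0.90729, giving −¼ ln(0.90729) = 0.024323.
d = 0.051881 + 0.024323 = 0.076204.
Under a molecular clock d = 2μt, so t = d/(2μ) = 0.076204 / (2 × 3.2 × 10^-8) = 1.19 million years.

1.19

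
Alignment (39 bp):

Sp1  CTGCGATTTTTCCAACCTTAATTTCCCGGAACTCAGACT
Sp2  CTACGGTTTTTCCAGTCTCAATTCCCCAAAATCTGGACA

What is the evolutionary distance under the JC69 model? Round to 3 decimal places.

0.441

The sequences differ at 13 of 39 sites, so p = 13/39 ≈ 0.333333.
d = −(3/4) ln(1 − 4p/3) = −0.75 ln(1 − 0.444444) = −0.75 ln(0.555556)
  = −0.75 × (-0.587786) = 0.440840 substitutions/site.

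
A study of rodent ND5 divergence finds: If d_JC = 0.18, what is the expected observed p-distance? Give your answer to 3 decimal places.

p = (3/4)(1 − e^(−4d/3)) = 0.75 × (1 − e^(-0.24)) = 0.75 × (1 − 0.786628) = 0.160029.

0.160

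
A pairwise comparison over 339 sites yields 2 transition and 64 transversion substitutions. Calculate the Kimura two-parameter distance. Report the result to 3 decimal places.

P = 2/339 ≈ 0.0059 and Q = 64/339 ≈ 0.188791.
Under the Kimura two-parameter model, d = −½ ln(1 − 2P − Q) − ¼ ln(1 − 2Q).
1 − 2P − Q = 0.799409, giving −½ ln(0.799409) = 0.111941.
1 − 2Q = 0.622418, giving −¼ ln(0.622418) = 0.118536.
d = 0.111941 + 0.118536 = 0.230477.

0.230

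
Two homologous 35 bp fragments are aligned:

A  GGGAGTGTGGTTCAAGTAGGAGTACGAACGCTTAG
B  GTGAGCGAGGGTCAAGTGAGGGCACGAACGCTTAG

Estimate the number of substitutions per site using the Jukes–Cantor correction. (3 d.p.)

0.273

The sequences differ at 8 of 35 sites (2, 6, 8, 11, 18, 19, 21, 23), so p = 8/35 ≈ 0.228571.
d = −(3/4) ln(1 − 4p/3) = −0.75 ln(1 − 0.304761) = −0.75 ln(0.695239)
  = −0.75 × (-0.363500) = 0.272625 substitutions/site.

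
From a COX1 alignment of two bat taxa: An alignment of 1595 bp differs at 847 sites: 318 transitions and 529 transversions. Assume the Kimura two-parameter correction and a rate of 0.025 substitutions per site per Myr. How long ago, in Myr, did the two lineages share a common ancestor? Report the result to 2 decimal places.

18.55

P = 318/1595 ≈ 0.199373 and Q = 529/1595 ≈ 0.331661.
Under the Kimura two-parameter model, d = −½ ln(1 − 2P − Q) − ¼ ln(1 − 2Q).
1 − 2P − Q = 0.269593, giving −½ ln(0.269593) = 0.655421.
1 − 2Q = 0.336678, giving −¼ ln(0.336678) = 0.272157.
d = 0.655421 + 0.272157 = 0.927578.
Under a molecular clock d = 2μt, so t = d/(2μ) = 0.927578 / (2 × 0.025) = 18.55 Myr.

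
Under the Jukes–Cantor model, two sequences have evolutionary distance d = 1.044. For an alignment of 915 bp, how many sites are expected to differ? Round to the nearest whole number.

Invert JC69: p = (3/4)(1 − e^(−4d/3)) = 0.75 × (1 − e^(-1.392)) = 0.75 × (1 − 0.248578) = 0.563567.
Expected differing sites = pL ≈ 0.563567 × 915 = 515.663805 ≈ 516.

516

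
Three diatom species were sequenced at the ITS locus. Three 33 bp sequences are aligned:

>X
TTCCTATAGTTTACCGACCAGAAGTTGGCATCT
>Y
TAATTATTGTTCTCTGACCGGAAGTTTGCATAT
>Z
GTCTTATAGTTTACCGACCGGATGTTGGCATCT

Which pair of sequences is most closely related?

X and Z

X–Y: 10/33 differ, p = 0.303, d = 0.388.
X–Z: 4/33 differ, p = 0.121, d = 0.132.
Y–Z: 10/33 differ, p = 0.303, d = 0.388.
The smallest distance is between X and Z.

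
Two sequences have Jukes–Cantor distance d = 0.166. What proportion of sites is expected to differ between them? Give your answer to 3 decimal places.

0.149

p = (3/4)(1 − e^(−4d/3)) = 0.75 × (1 − e^(-0.221333)) = 0.75 × (1 − 0.801450) = 0.148913.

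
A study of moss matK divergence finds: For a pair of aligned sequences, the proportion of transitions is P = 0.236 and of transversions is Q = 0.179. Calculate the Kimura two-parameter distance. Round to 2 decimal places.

Under the Kimura two-parameter model, d = −½ ln(1 − 2P − Q) − ¼ ln(1 − 2Q).
1 − 2P − Q = 0.349, giving −½ ln(0.349) = 0.526342.
1 − 2Q = 0.642, giving −¼ ln(0.642) = 0.110792.
d = 0.526342 + 0.110792 = 0.637134.

0.64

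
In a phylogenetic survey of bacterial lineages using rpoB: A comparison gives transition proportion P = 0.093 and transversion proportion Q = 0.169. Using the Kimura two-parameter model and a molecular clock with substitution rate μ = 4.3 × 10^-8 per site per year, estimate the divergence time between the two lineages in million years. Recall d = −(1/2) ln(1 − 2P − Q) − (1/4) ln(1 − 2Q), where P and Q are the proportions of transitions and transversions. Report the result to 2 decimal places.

3.75

Under the Kimura two-parameter model, d = −½ ln(1 − 2P − Q) − ¼ ln(1 − 2Q).
1 − 2P − Q = 0.645, giving −½ ln(0.645) = 0.219252.
1 − 2Q = 0.662, giving −¼ ln(0.662) = 0.103122.
d = 0.219252 + 0.103122 = 0.322374.
Under a molecular clock d = 2μt, so t = d/(2μ) = 0.322374 / (2 × 4.3 × 10^-8) = 3.75 million years.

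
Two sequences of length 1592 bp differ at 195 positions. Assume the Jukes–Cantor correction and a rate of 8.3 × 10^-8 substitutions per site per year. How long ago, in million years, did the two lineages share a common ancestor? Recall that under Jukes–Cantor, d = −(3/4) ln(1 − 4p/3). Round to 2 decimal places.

0.81

p = 195/1592 ≈ 0.122487.
d = −(3/4) ln(1 − 4p/3) = −0.75 ln(1 − 0.163316) = −0.75 ln(0.836684)
  = −0.75 × (-0.178309) = 0.133732 substitutions/site.
Under a molecular clock d = 2μt, so t = d/(2μ) = 0.133732 / (2 × 8.3 × 10^-8) = 0.81 million years.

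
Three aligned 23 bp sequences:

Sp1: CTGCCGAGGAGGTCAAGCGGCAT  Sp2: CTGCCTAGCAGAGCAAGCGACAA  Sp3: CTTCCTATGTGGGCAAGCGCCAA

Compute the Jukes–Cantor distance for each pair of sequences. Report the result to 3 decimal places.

d(Sp1,Sp2) = 0.321, d(Sp1,Sp3) = 0.390, d(Sp2,Sp3) = 0.321

Sp1–Sp2: 6/23 sites differ → p ≈ 0.26087, d = −0.75 ln(1 − 0.347827) = 0.320584 ≈ 0.321.
Sp1–Sp3: 7/23 sites differ → p ≈ 0.304348, d = −0.75 ln(1 − 0.405797) = 0.390401 ≈ 0.390.
Sp2–Sp3: 6/23 sites differ → p ≈ 0.26087, d = −0.75 ln(1 − 0.347827) = 0.320584 ≈ 0.321.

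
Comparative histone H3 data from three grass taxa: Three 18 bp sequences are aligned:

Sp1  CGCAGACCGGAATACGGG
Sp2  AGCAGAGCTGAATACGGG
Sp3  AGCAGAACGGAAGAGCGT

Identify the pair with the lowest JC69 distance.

Sp1 and Sp2

Sp1–Sp2: 3/18 differ, p = 0.167, d = 0.188.
Sp1–Sp3: 6/18 differ, p = 0.333, d = 0.441.
Sp2–Sp3: 6/18 differ, p = 0.333, d = 0.441.
The smallest distance is between Sp1 and Sp2.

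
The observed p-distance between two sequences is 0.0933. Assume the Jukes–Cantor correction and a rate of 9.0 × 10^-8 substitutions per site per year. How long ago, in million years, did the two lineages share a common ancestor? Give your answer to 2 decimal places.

d = −(3/4) ln(1 − 4p/3) = −0.75 ln(1 − 0.1244) = −0.75 ln(0.8756)
  = −0.75 × (-0.132846) = 0.099635 substitutions/site.
Under a molecular clock d = 2μt, so t = d/(2μ) = 0.099635 / (2 × 9.0 × 10^-8) = 0.55 million years.

0.55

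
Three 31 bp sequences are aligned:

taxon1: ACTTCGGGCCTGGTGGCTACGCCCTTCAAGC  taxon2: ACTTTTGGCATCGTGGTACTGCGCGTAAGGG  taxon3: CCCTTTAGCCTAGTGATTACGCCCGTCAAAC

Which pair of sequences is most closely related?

taxon1 and taxon3

taxon1–taxon2: 13/31 differ, p = 0.419, d = 0.614.
taxon1–taxon3: 10/31 differ, p = 0.323, d = 0.422.
taxon2–taxon3: 14/31 differ, p = 0.452, d = 0.691.
The smallest distance is between taxon1 and taxon3.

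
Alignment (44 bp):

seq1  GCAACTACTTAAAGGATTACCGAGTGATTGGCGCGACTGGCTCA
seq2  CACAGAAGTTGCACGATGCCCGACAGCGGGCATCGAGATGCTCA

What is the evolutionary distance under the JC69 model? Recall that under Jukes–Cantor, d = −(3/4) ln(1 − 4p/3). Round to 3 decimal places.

0.824

The sequences differ at 22 of 44 sites, so p = 22/44 = 0.5.
d = −(3/4) ln(1 − 4p/3) = −0.75 ln(1 − 0.666667) = −0.75 ln(0.333333)
  = −0.75 × (-1.098613) = 0.823960 substitutions/site.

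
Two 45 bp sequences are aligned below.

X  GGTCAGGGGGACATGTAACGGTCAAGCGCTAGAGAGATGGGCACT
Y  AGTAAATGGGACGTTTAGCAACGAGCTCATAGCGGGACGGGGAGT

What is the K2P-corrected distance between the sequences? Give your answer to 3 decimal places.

Of 45 sites, 11 differences are transitions and 10 are transversions, so P = 11/45 ≈ 0.244444 and Q = 10/45 ≈ 0.222222.
Under the Kimura two-parameter model, d = −½ ln(1 − 2P − Q) − ¼ ln(1 − 2Q).
1 − 2P − Q = 0.28889, giving −½ ln(0.28889) = 0.620855.
1 − 2Q = 0.555556, giving −¼ ln(0.555556) = 0.146946.
d = 0.620855 + 0.146946 = 0.767801.

0.768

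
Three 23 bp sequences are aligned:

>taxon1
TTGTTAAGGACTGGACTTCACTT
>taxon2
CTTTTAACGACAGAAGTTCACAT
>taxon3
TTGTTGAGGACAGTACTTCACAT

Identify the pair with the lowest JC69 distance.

taxon1–taxon2: 7/23 differ, p = 0.304, d = 0.390.
taxon1–taxon3: 4/23 differ, p = 0.174, d = 0.198.
taxon2–taxon3: 6/23 differ, p = 0.261, d = 0.321.
The smallest distance is between taxon1 and taxon3.

taxon1 and taxon3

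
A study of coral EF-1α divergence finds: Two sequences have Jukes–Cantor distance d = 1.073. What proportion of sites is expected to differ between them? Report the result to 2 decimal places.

0.57

p = (3/4)(1 − e^(−4d/3)) = 0.75 × (1 − e^(-1.430667)) = 0.75 × (1 − 0.239149) = 0.570638.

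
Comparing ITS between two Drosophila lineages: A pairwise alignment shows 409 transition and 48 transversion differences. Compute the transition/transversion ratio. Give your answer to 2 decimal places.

8.52

R = 409/48 = 8.520833… ≈ 8.52 (to 2 d.p.).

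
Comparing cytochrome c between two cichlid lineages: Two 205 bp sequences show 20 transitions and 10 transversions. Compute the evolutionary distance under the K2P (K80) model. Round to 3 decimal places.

0.165

P = 20/205 ≈ 0.097561 and Q = 10/205 ≈ 0.04878.
Under the Kimura two-parameter model, d = −½ ln(1 − 2P − Q) − ¼ ln(1 − 2Q).
1 − 2P − Q = 0.756098, giving −½ ln(0.756098) = 0.139792.
1 − 2Q = 0.90244, giving −¼ ln(0.90244) = 0.025663.
d = 0.139792 + 0.025663 = 0.165455.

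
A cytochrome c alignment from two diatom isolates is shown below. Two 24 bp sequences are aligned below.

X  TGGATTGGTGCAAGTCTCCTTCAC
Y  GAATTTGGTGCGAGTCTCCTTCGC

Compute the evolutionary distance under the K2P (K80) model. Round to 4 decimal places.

Of 24 sites, 4 differences are transitions and 2 are transversions, so P = 4/24 ≈ 0.166667 and Q = 2/24 ≈ 0.083333.
Under the Kimura two-parameter model, d = −½ ln(1 − 2P − Q) − ¼ ln(1 − 2Q).
1 − 2P − Q = 0.583333, giving −½ ln(0.583333) = 0.269499.
1 − 2Q = 0.833334, giving −¼ ln(0.833334) = 0.045580.
d = 0.269499 + 0.045580 = 0.315079.

0.3151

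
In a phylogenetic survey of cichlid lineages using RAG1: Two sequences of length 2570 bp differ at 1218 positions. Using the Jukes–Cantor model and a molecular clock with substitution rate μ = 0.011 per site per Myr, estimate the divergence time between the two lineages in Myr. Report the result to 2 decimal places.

34.07

p = 1218/2570 ≈ 0.47393.
d = −(3/4) ln(1 − 4p/3) = −0.75 ln(1 − 0.631907) = −0.75 ln(0.368093)
  = −0.75 × (-0.999420) = 0.749565 substitutions/site.
Under a molecular clock d = 2μt, so t = d/(2μ) = 0.749565 / (2 × 0.011) = 34.07 Myr.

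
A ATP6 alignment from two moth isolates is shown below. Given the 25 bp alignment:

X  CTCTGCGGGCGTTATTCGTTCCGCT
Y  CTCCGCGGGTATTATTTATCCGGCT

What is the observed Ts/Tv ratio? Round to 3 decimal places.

Transitions are A↔G and C↔T; transversions are all other mismatches.
Transitions: 6. Transversions: 1.
R = 6/1 = 6.000.

6.000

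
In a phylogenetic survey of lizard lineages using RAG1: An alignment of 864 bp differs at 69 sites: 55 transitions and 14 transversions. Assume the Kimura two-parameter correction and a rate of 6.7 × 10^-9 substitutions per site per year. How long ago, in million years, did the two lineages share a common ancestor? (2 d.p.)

6.40

P = 55/864 ≈ 0.063657 and Q = 14/864 ≈ 0.016204.
Under the Kimura two-parameter model, d = −½ ln(1 − 2P − Q) − ¼ ln(1 − 2Q).
1 − 2P − Q = 0.856482, giving −½ ln(0.856482) = 0.077461.
1 − 2Q = 0.967592, giving −¼ ln(0.967592) = 0.008236.
d = 0.077461 + 0.008236 = 0.085697.
Under a molecular clock d = 2μt, so t = d/(2μ) = 0.085697 / (2 × 6.7 × 10^-9) = 6.40 million years.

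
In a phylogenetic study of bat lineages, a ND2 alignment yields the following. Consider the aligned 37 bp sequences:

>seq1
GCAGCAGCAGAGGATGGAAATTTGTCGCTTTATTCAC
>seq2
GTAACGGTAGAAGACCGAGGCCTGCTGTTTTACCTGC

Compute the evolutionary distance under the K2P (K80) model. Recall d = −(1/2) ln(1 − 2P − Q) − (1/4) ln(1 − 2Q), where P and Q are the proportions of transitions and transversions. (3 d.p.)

Of 37 sites, 17 differences are transitions and 1 are transversions, so P = 17/37 ≈ 0.459459 and Q = 1/37 ≈ 0.027027.
Under the Kimura two-parameter model, d = −½ ln(1 − 2P − Q) − ¼ ln(1 − 2Q).
1 − 2P − Q = 0.054055, giving −½ ln(0.054055) = 1.458877.
1 − 2Q = 0.945946, giving −¼ ln(0.945946) = 0.013892.
d = 1.458877 + 0.013892 = 1.472769.

1.473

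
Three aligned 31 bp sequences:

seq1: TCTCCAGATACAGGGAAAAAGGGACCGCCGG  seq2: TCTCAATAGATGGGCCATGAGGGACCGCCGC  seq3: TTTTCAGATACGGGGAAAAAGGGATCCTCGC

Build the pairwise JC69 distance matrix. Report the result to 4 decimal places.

d(seq1,seq2) = 0.4217, d(seq1,seq3) = 0.2687, d(seq2,seq3) = 0.6143

seq1–seq2: 10/31 sites differ → p ≈ 0.322581, d = −0.75 ln(1 − 0.430108) = 0.421731 ≈ 0.4217.
seq1–seq3: 7/31 sites differ → p ≈ 0.225806, d = −0.75 ln(1 − 0.301075) = 0.268659 ≈ 0.2687.
seq2–seq3: 13/31 sites differ → p ≈ 0.419355, d = −0.75 ln(1 − 0.55914) = 0.614271 ≈ 0.6143.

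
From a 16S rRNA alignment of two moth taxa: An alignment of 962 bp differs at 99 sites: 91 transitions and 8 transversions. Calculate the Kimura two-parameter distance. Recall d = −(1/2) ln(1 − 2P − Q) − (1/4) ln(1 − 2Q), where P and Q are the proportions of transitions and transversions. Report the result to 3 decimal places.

P = 91/962 ≈ 0.094595 and Q = 8/962 ≈ 0.008316.
Under the Kimura two-parameter model, d = −½ ln(1 − 2P − Q) − ¼ ln(1 − 2Q).
1 − 2P − Q = 0.802494, giving −½ ln(0.802494) = 0.110015.
1 − 2Q = 0.983368, giving −¼ ln(0.983368) = 0.004193.
d = 0.110015 + 0.004193 = 0.114208.

0.114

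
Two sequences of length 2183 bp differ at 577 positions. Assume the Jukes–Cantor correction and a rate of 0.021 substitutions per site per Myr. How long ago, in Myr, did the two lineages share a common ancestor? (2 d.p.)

7.76

p = 577/2183 ≈ 0.264315.
d = −(3/4) ln(1 − 4p/3) = −0.75 ln(1 − 0.35242) = −0.75 ln(0.64758)
  = −0.75 × (-0.434513) = 0.325885 substitutions/site.
Under a molecular clock d = 2μt, so t = d/(2μ) = 0.325885 / (2 × 0.021) = 7.76 Myr.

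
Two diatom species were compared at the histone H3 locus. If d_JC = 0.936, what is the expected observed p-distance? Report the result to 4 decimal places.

p = (3/4)(1 − e^(−4d/3)) = 0.75 × (1 − e^(-1.248)) = 0.75 × (1 − 0.287078) = 0.534692.

0.5347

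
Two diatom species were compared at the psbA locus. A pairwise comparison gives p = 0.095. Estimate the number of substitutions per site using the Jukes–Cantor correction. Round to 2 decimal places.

d = −(3/4) ln(1 − 4p/3) = −0.75 ln(1 − 0.126667) = −0.75 ln(0.873333)
  = −0.75 × (-0.135438) = 0.101579 substitutions/site.

0.10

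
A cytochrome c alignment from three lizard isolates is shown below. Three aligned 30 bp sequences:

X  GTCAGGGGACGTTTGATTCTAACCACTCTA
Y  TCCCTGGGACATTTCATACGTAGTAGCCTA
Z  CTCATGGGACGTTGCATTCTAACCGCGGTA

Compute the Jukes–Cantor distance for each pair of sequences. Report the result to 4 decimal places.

d(X,Y) = 0.6467, d(X,Z) = 0.2795, d(Y,Z) = 0.7301

X–Y: 13/30 sites differ → p ≈ 0.433333, d = −0.75 ln(1 − 0.577777) = 0.646666 ≈ 0.6467.
X–Z: 7/30 sites differ → p ≈ 0.233333, d = −0.75 ln(1 − 0.311111) = 0.279506 ≈ 0.2795.
Y–Z: 14/30 sites differ → p ≈ 0.466667, d = −0.75 ln(1 − 0.622223) = 0.730088 ≈ 0.7301.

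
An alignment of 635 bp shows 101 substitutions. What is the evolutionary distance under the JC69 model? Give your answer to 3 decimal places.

0.179

p = 101/635 ≈ 0.159055.
d = −(3/4) ln(1 − 4p/3) = −0.75 ln(1 − 0.212073) = −0.75 ln(0.787927)
  = −0.75 × (-0.238350) = 0.178763 substitutions/site.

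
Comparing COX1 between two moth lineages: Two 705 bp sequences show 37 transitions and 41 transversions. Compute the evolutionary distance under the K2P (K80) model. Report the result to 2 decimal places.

P = 37/705 ≈ 0.052482 and Q = 41/705 ≈ 0.058156.
Under the Kimura two-parameter model, d = −½ ln(1 − 2P − Q) − ¼ ln(1 − 2Q).
1 − 2P − Q = 0.83688, giving −½ ln(0.83688) = 0.089037.
1 − 2Q = 0.883688, giving −¼ ln(0.883688) = 0.030913.
d = 0.089037 + 0.030913 = 0.119950.

0.12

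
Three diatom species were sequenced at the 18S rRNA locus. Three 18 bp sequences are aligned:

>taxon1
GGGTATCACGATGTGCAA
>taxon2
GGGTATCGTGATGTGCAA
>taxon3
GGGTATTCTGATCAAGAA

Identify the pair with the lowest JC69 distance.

taxon1 and taxon2

taxon1–taxon2: 2/18 differ, p = 0.111, d = 0.120.
taxon1–taxon3: 7/18 differ, p = 0.389, d = 0.548.
taxon2–taxon3: 6/18 differ, p = 0.333, d = 0.441.
The smallest distance is between taxon1 and taxon2.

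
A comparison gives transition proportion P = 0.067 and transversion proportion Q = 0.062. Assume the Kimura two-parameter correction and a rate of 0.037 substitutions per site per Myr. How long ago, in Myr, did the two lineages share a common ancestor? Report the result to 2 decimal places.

1.92

Under the Kimura two-parameter model, d = −½ ln(1 − 2P − Q) − ¼ ln(1 − 2Q).
1 − 2P − Q = 0.804, giving −½ ln(0.804) = 0.109078.
1 − 2Q = 0.876, giving −¼ ln(0.876) = 0.033097.
d = 0.109078 + 0.033097 = 0.142175.
Under a molecular clock d = 2μt, so t = d/(2μ) = 0.142175 / (2 × 0.037) = 1.92 Myr.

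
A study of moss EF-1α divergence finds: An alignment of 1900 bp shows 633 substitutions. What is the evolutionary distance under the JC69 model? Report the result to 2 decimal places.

0.44

p = 633/1900 ≈ 0.333158.
d = −(3/4) ln(1 − 4p/3) = −0.75 ln(1 − 0.444211) = −0.75 ln(0.555789)
  = −0.75 × (-0.587367) = 0.440525 substitutions/site.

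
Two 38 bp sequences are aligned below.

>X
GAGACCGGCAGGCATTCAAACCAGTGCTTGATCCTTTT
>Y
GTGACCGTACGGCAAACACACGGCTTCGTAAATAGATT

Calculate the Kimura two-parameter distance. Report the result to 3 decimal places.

0.792

Of 38 sites, 3 differences are transitions and 15 are transversions, so P = 3/38 ≈ 0.078947 and Q = 15/38 ≈ 0.394737.
Under the Kimura two-parameter model, d = −½ ln(1 − 2P − Q) − ¼ ln(1 − 2Q).
1 − 2P − Q = 0.447369, giving −½ ln(0.447369) = 0.402186.
1 − 2Q = 0.210526, giving −¼ ln(0.210526) = 0.389537.
d = 0.402186 + 0.389537 = 0.791723.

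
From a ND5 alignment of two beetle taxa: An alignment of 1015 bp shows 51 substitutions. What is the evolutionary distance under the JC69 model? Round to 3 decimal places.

0.052

p = 51/1015 ≈ 0.050246.
d = −(3/4) ln(1 − 4p/3) = −0.75 ln(1 − 0.066995) = −0.75 ln(0.933005)
  = −0.75 × (-0.069345) = 0.052009 substitutions/site.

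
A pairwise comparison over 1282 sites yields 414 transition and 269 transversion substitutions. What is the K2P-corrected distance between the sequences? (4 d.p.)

P = 414/1282 ≈ 0.322933 and Q = 269/1282 ≈ 0.209828.
Under the Kimura two-parameter model, d = −½ ln(1 − 2P − Q) − ¼ ln(1 − 2Q).
1 − 2P − Q = 0.144306, giving −½ ln(0.144306) = 0.967910.
1 − 2Q = 0.580344, giving −¼ ln(0.580344) = 0.136034.
d = 0.967910 + 0.136034 = 1.103944.

1.1039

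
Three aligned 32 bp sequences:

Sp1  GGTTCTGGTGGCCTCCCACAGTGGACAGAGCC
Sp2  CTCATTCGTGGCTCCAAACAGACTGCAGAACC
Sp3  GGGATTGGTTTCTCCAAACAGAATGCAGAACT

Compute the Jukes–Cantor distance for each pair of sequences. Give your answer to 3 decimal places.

d(Sp1,Sp2) = 0.736, d(Sp1,Sp3) = 0.736, d(Sp2,Sp3) = 0.304

Sp1–Sp2: 15/32 sites differ → p = 0.46875, d = −0.75 ln(1 − 0.625) = 0.735622 ≈ 0.736.
Sp1–Sp3: 15/32 sites differ → p = 0.46875, d = −0.75 ln(1 − 0.625) = 0.735622 ≈ 0.736.
Sp2–Sp3: 8/32 sites differ → p = 0.25, d = −0.75 ln(1 − 0.333333) = 0.304098 ≈ 0.304.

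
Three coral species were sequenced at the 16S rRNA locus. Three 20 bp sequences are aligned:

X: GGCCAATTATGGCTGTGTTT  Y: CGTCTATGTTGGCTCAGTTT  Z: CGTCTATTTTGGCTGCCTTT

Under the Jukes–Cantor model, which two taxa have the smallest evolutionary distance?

X–Y: 7/20 differ, p = 0.350, d = 0.471.
X–Z: 6/20 differ, p = 0.300, d = 0.383.
Y–Z: 4/20 differ, p = 0.200, d = 0.233.
The smallest distance is between Y and Z.

Y and Z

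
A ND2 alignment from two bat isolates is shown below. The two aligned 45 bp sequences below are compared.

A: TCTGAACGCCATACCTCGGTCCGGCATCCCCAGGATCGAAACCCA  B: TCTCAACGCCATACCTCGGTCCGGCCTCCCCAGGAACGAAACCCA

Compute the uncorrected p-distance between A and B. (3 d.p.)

The sequences differ at 3 of 45 positions (sites 4, 26, 36).
p = 3/45 = 0.066666… ≈ 0.067 (to 3 d.p.).

0.067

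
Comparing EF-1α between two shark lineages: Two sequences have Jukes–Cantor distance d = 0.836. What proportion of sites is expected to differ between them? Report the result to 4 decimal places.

0.5040

p = (3/4)(1 − e^(−4d/3)) = 0.75 × (1 − e^(-1.114667)) = 0.75 × (1 − 0.328024) = 0.503982.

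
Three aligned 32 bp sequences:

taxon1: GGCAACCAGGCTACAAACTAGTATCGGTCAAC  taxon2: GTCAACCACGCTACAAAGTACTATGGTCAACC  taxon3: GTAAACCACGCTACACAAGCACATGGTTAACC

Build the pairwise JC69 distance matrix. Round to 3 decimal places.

taxon1–taxon2: 9/32 sites differ → p = 0.28125, d = −0.75 ln(1 − 0.375) = 0.352503 ≈ 0.353.
taxon1–taxon3: 13/32 sites differ → p = 0.40625, d = −0.75 ln(1 − 0.541667) = 0.585119 ≈ 0.585.
taxon2–taxon3: 8/32 sites differ → p = 0.25, d = −0.75 ln(1 − 0.333333) = 0.304098 ≈ 0.304.

d(taxon1,taxon2) = 0.353, d(taxon1,taxon3) = 0.585, d(taxon2,taxon3) = 0.304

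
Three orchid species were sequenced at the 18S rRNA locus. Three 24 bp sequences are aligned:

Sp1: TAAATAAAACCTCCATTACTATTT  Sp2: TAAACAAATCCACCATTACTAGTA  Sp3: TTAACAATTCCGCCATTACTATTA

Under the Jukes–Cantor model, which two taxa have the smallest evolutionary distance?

Sp2 and Sp3

Sp1–Sp2: 5/24 differ, p = 0.208, d = 0.244.
Sp1–Sp3: 6/24 differ, p = 0.250, d = 0.304.
Sp2–Sp3: 4/24 differ, p = 0.167, d = 0.188.
The smallest distance is between Sp2 and Sp3.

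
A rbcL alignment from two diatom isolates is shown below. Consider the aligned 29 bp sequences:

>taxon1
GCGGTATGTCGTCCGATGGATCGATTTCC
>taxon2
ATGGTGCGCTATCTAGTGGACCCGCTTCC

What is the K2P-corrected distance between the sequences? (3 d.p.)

1.355

Of 29 sites, 13 differences are transitions and 1 are transversions, so P = 13/29 ≈ 0.448276 and Q = 1/29 ≈ 0.034483.
Under the Kimura two-parameter model, d = −½ ln(1 − 2P − Q) − ¼ ln(1 − 2Q).
1 − 2P − Q = 0.068965, giving −½ ln(0.068965) = 1.337078.
1 − 2Q = 0.931034, giving −¼ ln(0.931034) = 0.017865.
d = 1.337078 + 0.017865 = 1.354943.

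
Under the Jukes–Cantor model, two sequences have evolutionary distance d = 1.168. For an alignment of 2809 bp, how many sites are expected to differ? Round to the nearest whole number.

Invert JC69: p = (3/4)(1 − e^(−4d/3)) = 0.75 × (1 − e^(-1.557333)) = 0.75 × (1 − 0.210697) = 0.591977.
Expected differing sites = pL ≈ 0.591977 × 2809 = 1662.863393 ≈ 1663.

1663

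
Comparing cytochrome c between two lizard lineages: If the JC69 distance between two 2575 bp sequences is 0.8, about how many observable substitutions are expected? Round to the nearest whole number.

Invert JC69: p = (3/4)(1 − e^(−4d/3)) = 0.75 × (1 − e^(-1.066667)) = 0.75 × (1 − 0.344154) = 0.491885.
Expected differing sites = pL ≈ 0.491885 × 2575 = 1266.603875 ≈ 1267.

1267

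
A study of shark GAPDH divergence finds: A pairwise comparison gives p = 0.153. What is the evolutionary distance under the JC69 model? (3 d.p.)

d = −(3/4) ln(1 − 4p/3) = −0.75 ln(1 − 0.204) = −0.75 ln(0.796)
  = −0.75 × (-0.228156) = 0.171117 substitutions/site.

0.171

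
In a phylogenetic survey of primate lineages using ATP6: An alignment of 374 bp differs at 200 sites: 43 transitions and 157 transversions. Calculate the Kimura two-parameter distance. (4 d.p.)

0.9820

P = 43/374 ≈ 0.114973 and Q = 157/374 ≈ 0.419786.
Under the Kimura two-parameter model, d = −½ ln(1 − 2P − Q) − ¼ ln(1 − 2Q).
1 − 2P − Q = 0.350268, giving −½ ln(0.350268) = 0.524528.
1 − 2Q = 0.160428, giving −¼ ln(0.160428) = 0.457478.
d = 0.524528 + 0.457478 = 0.982006.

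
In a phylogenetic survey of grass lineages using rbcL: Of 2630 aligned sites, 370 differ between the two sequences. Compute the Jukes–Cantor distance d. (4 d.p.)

p = 370/2630 ≈ 0.140684.
d = −(3/4) ln(1 − 4p/3) = −0.75 ln(1 − 0.187579) = −0.75 ln(0.812421)
  = −0.75 × (-0.207737) = 0.155803 substitutions/site.

0.1558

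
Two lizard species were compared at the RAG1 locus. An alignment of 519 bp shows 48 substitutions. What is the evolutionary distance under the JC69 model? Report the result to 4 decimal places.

0.0987

p = 48/519 ≈ 0.092486.
d = −(3/4) ln(1 − 4p/3) = −0.75 ln(1 − 0.123315) = −0.75 ln(0.876685)
  = −0.75 × (-0.131608) = 0.098706 substitutions/site.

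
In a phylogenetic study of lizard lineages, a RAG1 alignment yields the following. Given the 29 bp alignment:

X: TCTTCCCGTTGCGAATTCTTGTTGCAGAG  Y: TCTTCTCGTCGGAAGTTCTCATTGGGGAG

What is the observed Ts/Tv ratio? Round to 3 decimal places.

Transitions are A↔G and C↔T; transversions are all other mismatches.
Transitions: 7. Transversions: 2.
R = 7/2 = 3.500.

3.500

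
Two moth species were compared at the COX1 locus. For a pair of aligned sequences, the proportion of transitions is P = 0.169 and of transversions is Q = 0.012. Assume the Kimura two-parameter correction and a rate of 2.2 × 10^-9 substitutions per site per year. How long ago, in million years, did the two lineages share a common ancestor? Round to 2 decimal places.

50.33

Under the Kimura two-parameter model, d = −½ ln(1 − 2P − Q) − ¼ ln(1 − 2Q).
1 − 2P − Q = 0.65, giving −½ ln(0.65) = 0.215391.
1 − 2Q = 0.976, giving −¼ ln(0.976) = 0.006073.
d = 0.215391 + 0.006073 = 0.221464.
Under a molecular clock d = 2μt, so t = d/(2μ) = 0.221464 / (2 × 2.2 × 10^-9) = 50.33 million years.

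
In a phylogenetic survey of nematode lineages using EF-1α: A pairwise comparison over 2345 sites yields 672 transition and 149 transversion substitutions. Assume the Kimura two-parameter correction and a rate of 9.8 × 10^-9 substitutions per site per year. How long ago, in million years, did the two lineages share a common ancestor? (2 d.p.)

27.56

P = 672/2345 ≈ 0.286567 and Q = 149/2345 ≈ 0.063539.
Under the Kimura two-parameter model, d = −½ ln(1 − 2P − Q) − ¼ ln(1 − 2Q).
1 − 2P − Q = 0.363327, giving −½ ln(0.363327) = 0.506226.
1 − 2Q = 0.872922, giving −¼ ln(0.872922) = 0.033977.
d = 0.506226 + 0.033977 = 0.540203.
Under a molecular clock d = 2μt, so t = d/(2μ) = 0.540203 / (2 × 9.8 × 10^-9) = 27.56 million years.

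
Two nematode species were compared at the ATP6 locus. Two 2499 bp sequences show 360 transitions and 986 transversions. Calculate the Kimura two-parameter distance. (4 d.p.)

P = 360/2499 ≈ 0.144058 and Q = 986/2499 ≈ 0.394558.
Under the Kimura two-parameter model, d = −½ ln(1 − 2P − Q) − ¼ ln(1 − 2Q).
1 − 2P − Q = 0.317326, giving −½ ln(0.317326) = 0.573913.
1 − 2Q = 0.210884, giving −¼ ln(0.210884) = 0.389112.
d = 0.573913 + 0.389112 = 0.963025.

0.9630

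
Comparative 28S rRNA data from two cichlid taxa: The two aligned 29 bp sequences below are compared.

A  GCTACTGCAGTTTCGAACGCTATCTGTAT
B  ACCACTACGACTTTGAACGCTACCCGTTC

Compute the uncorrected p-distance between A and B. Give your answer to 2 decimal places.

0.38

The sequences differ at 11 of 29 positions.
p = 11/29 = 0.379310… ≈ 0.38 (to 2 d.p.).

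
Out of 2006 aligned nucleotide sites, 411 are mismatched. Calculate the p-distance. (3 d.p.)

p = 411/2006 = 0.204885… ≈ 0.205 (to 3 d.p.).

0.205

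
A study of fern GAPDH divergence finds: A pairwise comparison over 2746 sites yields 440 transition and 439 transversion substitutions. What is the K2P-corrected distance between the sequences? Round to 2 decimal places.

0.42

P = 440/2746 ≈ 0.160233 and Q = 439/2746 ≈ 0.159869.
Under the Kimura two-parameter model, d = −½ ln(1 − 2P − Q) − ¼ ln(1 − 2Q).
1 − 2P − Q = 0.519665, giving −½ ln(0.519665) = 0.327285.
1 − 2Q = 0.680262, giving −¼ ln(0.680262) = 0.096319.
d = 0.327285 + 0.096319 = 0.423604.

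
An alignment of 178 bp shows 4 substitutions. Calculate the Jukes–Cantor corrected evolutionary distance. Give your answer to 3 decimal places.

p = 4/178 ≈ 0.022472.
d = −(3/4) ln(1 − 4p/3) = −0.75 ln(1 − 0.029963) = −0.75 ln(0.970037)
  = −0.75 × (-0.030421) = 0.022816 substitutions/site.

0.023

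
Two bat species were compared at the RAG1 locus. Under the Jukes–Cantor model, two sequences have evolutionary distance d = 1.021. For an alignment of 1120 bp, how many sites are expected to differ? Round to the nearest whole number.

Invert JC69: p = (3/4)(1 − e^(−4d/3)) = 0.75 × (1 − e^(-1.361333)) = 0.75 × (1 − 0.256319) = 0.557761.
Expected differing sites = pL ≈ 0.557761 × 1120 = 624.69232 ≈ 625.

625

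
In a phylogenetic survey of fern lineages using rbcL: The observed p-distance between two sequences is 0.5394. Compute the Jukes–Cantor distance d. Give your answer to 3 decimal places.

0.953

d = −(3/4) ln(1 − 4p/3) = −0.75 ln(1 − 0.7192) = −0.75 ln(0.2808)
  = −0.75 × (-1.270113) = 0.952585 substitutions/site.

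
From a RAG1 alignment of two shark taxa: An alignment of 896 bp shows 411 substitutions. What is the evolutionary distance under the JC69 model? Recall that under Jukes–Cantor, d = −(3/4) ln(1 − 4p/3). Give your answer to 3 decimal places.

0.709

p = 411/896 ≈ 0.458705.
d = −(3/4) ln(1 − 4p/3) = −0.75 ln(1 − 0.611607) = −0.75 ln(0.388393)
  = −0.75 × (-0.945738) = 0.709304 substitutions/site.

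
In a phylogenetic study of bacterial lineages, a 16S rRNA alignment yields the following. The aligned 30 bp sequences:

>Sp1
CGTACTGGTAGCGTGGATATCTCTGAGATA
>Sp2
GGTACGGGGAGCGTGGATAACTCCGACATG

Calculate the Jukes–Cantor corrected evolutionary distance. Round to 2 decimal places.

0.28

The sequences differ at 7 of 30 sites (1, 6, 9, 20, 24, 27, 30), so p = 7/30 ≈ 0.233333.
d = −(3/4) ln(1 − 4p/3) = −0.75 ln(1 − 0.311111) = −0.75 ln(0.688889)
  = −0.75 × (-0.372675) = 0.279506 substitutions/site.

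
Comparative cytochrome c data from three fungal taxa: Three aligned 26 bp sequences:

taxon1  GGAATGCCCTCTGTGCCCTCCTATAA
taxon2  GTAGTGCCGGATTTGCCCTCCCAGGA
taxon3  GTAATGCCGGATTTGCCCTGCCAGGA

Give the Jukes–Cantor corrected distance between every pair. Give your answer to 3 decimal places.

d(taxon1,taxon2) = 0.464, d(taxon1,taxon3) = 0.464, d(taxon2,taxon3) = 0.081

taxon1–taxon2: 9/26 sites differ → p ≈ 0.346154, d = −0.75 ln(1 − 0.461539) = 0.464280 ≈ 0.464.
taxon1–taxon3: 9/26 sites differ → p ≈ 0.346154, d = −0.75 ln(1 − 0.461539) = 0.464280 ≈ 0.464.
taxon2–taxon3: 2/26 sites differ → p ≈ 0.076923, d = −0.75 ln(1 − 0.102564) = 0.081160 ≈ 0.081.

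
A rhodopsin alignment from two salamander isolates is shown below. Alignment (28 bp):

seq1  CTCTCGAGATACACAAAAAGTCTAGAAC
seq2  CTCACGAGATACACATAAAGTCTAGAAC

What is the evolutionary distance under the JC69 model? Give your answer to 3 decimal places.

The sequences differ at 2 of 28 sites (4, 16), so p = 2/28 ≈ 0.071429.
d = −(3/4) ln(1 − 4p/3) = −0.75 ln(1 − 0.095239) = −0.75 ln(0.904761)
  = −0.75 × (-0.100084) = 0.075063 substitutions/site.

0.075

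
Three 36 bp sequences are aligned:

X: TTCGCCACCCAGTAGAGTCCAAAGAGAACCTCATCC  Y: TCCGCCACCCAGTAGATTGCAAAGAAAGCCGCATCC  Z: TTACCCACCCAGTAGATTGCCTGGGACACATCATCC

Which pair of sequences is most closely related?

X and Y

X–Y: 6/36 differ, p = 0.167, d = 0.188.
X–Z: 11/36 differ, p = 0.306, d = 0.392.
Y–Z: 11/36 differ, p = 0.306, d = 0.392.
The smallest distance is between X and Y.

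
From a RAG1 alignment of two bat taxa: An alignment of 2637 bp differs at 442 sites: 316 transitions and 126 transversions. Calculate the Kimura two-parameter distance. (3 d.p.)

0.195

P = 316/2637 ≈ 0.119833 and Q = 126/2637 ≈ 0.047782.
Under the Kimura two-parameter model, d = −½ ln(1 − 2P − Q) − ¼ ln(1 − 2Q).
1 − 2P − Q = 0.712552, giving −½ ln(0.712552) = 0.169451.
1 − 2Q = 0.904436, giving −¼ ln(0.904436) = 0.025111.
d = 0.169451 + 0.025111 = 0.194562.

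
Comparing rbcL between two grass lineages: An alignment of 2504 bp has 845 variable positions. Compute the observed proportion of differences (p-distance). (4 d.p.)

0.3375

p = 845/2504 = 0.337460… ≈ 0.3375 (to 4 d.p.).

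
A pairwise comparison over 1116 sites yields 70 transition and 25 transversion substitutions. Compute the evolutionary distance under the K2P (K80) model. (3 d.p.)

P = 70/1116 ≈ 0.062724 and Q = 25/1116 ≈ 0.022401.
Under the Kimura two-parameter model, d = −½ ln(1 − 2P − Q) − ¼ ln(1 − 2Q).
1 − 2P − Q = 0.852151, giving −½ ln(0.852151) = 0.079996.
1 − 2Q = 0.955198, giving −¼ ln(0.955198) = 0.011459.
d = 0.079996 + 0.011459 = 0.091455.

0.091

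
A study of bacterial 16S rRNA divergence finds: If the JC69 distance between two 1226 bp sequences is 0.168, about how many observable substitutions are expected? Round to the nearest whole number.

185

Invert JC69: p = (3/4)(1 − e^(−4d/3)) = 0.75 × (1 − e^(-0.224)) = 0.75 × (1 − 0.799315) = 0.150514.
Expected differing sites = pL ≈ 0.150514 × 1226 = 184.530164 ≈ 185.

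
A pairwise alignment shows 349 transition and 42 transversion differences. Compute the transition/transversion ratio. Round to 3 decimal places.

R = 349/42 = 8.309523… ≈ 8.310 (to 3 d.p.).

8.310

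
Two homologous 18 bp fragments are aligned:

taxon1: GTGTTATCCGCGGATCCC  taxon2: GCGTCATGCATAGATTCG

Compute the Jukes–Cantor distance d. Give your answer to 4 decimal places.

The sequences differ at 8 of 18 sites (2, 5, 8, 10, 11, 12, 16, 18), so p = 8/18 ≈ 0.444444.
d = −(3/4) ln(1 − 4p/3) = −0.75 ln(1 − 0.592592) = −0.75 ln(0.407408)
  = −0.75 × (-0.897940) = 0.673455 substitutions/site.

0.6735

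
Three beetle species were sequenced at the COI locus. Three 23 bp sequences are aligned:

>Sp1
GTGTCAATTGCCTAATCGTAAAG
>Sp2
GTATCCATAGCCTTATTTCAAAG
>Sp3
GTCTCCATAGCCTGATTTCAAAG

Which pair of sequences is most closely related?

Sp1–Sp2: 7/23 differ, p = 0.304, d = 0.390.
Sp1–Sp3: 7/23 differ, p = 0.304, d = 0.390.
Sp2–Sp3: 2/23 differ, p = 0.087, d = 0.092.
The smallest distance is between Sp2 and Sp3.

Sp2 and Sp3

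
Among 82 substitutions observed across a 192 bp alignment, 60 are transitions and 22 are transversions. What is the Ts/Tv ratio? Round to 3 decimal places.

R = 60/22 = 2.727272… ≈ 2.727 (to 3 d.p.).

2.727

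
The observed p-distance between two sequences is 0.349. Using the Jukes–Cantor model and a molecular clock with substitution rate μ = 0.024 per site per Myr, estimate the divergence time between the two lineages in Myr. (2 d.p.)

d = −(3/4) ln(1 − 4p/3) = −0.75 ln(1 − 0.465333) = −0.75 ln(0.534667)
  = −0.75 × (-0.626111) = 0.469583 substitutions/site.
Under a molecular clock d = 2μt, so t = d/(2μ) = 0.469583 / (2 × 0.024) = 9.78 Myr.

9.78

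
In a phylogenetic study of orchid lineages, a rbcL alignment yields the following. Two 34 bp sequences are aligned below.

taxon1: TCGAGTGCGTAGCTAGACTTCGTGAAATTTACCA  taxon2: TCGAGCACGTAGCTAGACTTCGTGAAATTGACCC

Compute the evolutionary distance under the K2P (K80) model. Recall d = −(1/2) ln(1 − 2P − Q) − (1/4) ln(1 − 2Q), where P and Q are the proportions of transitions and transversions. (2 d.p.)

0.13

Of 34 sites, 2 differences are transitions and 2 are transversions, so P = 2/34 ≈ 0.058824 and Q = 2/34 ≈ 0.058824.
Under the Kimura two-parameter model, d = −½ ln(1 − 2P − Q) − ¼ ln(1 − 2Q).
1 − 2P − Q = 0.823528, giving −½ ln(0.823528) = 0.097079.
1 − 2Q = 0.882352, giving −¼ ln(0.882352) = 0.031291.
d = 0.097079 + 0.031291 = 0.128370.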